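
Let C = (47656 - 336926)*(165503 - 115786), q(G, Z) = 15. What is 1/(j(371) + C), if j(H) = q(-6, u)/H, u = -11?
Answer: -371/5335587174875 ≈ -6.9533e-11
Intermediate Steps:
C = -14381636590 (C = -289270*49717 = -14381636590)
j(H) = 15/H
1/(j(371) + C) = 1/(15/371 - 14381636590) = 1/(-5335587174875/371) = -371/5335587174875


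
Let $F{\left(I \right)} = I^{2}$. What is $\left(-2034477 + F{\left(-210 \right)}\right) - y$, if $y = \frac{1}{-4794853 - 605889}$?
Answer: $- \frac{10749512659733}{5400742} \approx -1.9904 \cdot 10^{6}$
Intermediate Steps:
$y = - \frac{1}{5400742}$ ($y = \frac{1}{-5400742} = - \frac{1}{5400742} \approx -1.8516 \cdot 10^{-7}$)
$\left(-2034477 + F{\left(-210 \right)}\right) - y = \left(-2034477 + \left(-210\right)^{2}\right) - - \frac{1}{5400742} = \left(-2034477 + 44100\right) + \frac{1}{5400742} = -1990377 + \frac{1}{5400742} = - \frac{10749512659733}{5400742}$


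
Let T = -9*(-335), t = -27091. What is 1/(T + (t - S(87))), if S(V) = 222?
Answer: -1/24298 ≈ -4.1156e-5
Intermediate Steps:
T = 3015
1/(T + (t - S(87))) = 1/(3015 + (-27091 - 1*222)) = 1/(3015 + (-27091 - 222)) = 1/(3015 - 27313) = 1/(-24298) = -1/24298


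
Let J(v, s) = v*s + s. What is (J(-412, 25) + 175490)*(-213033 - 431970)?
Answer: -106564170645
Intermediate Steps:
J(v, s) = s + s*v (J(v, s) = s*v + s = s + s*v)
(J(-412, 25) + 175490)*(-213033 - 431970) = (25*(1 - 412) + 175490)*(-213033 - 431970) = (25*(-411) + 175490)*(-645003) = (-10275 + 175490)*(-645003) = 165215*(-645003) = -106564170645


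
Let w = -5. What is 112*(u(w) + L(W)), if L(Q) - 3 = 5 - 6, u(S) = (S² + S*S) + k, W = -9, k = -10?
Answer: 4704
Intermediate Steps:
u(S) = -10 + 2*S² (u(S) = (S² + S*S) - 10 = (S² + S²) - 10 = 2*S² - 10 = -10 + 2*S²)
L(Q) = 2 (L(Q) = 3 + (5 - 6) = 3 - 1 = 2)
112*(u(w) + L(W)) = 112*((-10 + 2*(-5)²) + 2) = 112*((-10 + 2*25) + 2) = 112*((-10 + 50) + 2) = 112*(40 + 2) = 112*42 = 4704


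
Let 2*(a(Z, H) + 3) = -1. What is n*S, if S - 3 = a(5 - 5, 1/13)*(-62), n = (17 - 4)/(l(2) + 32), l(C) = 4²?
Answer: 715/12 ≈ 59.583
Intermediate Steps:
l(C) = 16
a(Z, H) = -7/2 (a(Z, H) = -3 + (½)*(-1) = -3 - ½ = -7/2)
n = 13/48 (n = (17 - 4)/(16 + 32) = 13/48 ≈ 0.27083)
S = 220 (S = 3 - 7/2*(-62) = 3 + 217 = 220)
n*S = (13/48)*220 = 715/12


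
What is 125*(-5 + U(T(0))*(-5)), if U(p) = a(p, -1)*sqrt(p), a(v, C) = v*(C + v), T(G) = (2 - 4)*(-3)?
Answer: -625 - 18750*sqrt(6) ≈ -46553.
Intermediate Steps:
T(G) = 6 (T(G) = -2*(-3) = 6)
U(p) = p**(3/2)*(-1 + p) (U(p) = (p*(-1 + p))*sqrt(p) = p**(3/2)*(-1 + p))
125*(-5 + U(T(0))*(-5)) = 125*(-5 + (6**(3/2)*(-1 + 6))*(-5)) = 125*(-5 + ((6*sqrt(6))*5)*(-5)) = 125*(-5 + (30*sqrt(6))*(-5)) = 125*(-5 - 150*sqrt(6)) = -625 - 18750*sqrt(6)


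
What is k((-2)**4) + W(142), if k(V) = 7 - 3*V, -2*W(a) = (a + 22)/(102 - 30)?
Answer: -1517/36 ≈ -42.139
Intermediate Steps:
W(a) = -11/72 - a/144 (W(a) = -(a + 22)/(2*(102 - 30)) = -(22 + a)/(2*72) = -(11/36 + a/72)/2 = -11/72 - a/144)
k((-2)**4) + W(142) = (7 - 3*(-2)**4) + (-11/72 - 1/144*142) = (7 - 3*16) + (-11/72 - 71/72) = (7 - 48) - 41/36 = -41 - 41/36 = -1517/36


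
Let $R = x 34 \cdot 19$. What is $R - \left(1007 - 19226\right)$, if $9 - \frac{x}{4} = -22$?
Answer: $98323$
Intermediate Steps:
$x = 124$ ($x = 36 - -88 = 36 + 88 = 124$)
$R = 80104$ ($R = 124 \cdot 34 \cdot 19 = 4216 \cdot 19 = 80104$)
$R - \left(1007 - 19226\right) = 80104 - \left(1007 - 19226\right) = 80104 - -18219 = 80104 + 18219 = 98323$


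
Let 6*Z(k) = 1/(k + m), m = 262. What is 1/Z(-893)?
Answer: -3786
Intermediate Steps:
Z(k) = 1/(6*(262 + k)) (Z(k) = 1/(6*(k + 262)) = 1/(6*(262 + k)))
1/Z(-893) = 1/(1/(6*(262 - 893))) = 1/((⅙)/(-631)) = 1/((⅙)*(-1/631)) = 1/(-1/3786) = -3786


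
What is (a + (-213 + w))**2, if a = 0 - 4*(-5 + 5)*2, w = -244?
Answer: 208849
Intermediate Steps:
a = 0 (a = 0 - 4*0*2 = 0 + 0*2 = 0 + 0 = 0)
(a + (-213 + w))**2 = (0 + (-213 - 244))**2 = (0 - 457)**2 = (-457)**2 = 208849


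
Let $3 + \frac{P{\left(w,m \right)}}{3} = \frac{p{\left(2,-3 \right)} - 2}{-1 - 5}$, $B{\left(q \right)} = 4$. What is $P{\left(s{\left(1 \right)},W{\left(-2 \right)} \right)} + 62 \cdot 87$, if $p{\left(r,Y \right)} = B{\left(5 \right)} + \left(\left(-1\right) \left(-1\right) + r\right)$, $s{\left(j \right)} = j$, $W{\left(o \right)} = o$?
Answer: $\frac{10765}{2} \approx 5382.5$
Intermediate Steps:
$p{\left(r,Y \right)} = 5 + r$ ($p{\left(r,Y \right)} = 4 + \left(\left(-1\right) \left(-1\right) + r\right) = 4 + \left(1 + r\right) = 5 + r$)
$P{\left(w,m \right)} = - \frac{23}{2}$ ($P{\left(w,m \right)} = -9 + 3 \frac{\left(5 + 2\right) - 2}{-1 - 5} = -9 + 3 \frac{7 - 2}{-6} = -9 + 3 \cdot 5 \left(- \frac{1}{6}\right) = -9 + 3 \left(- \frac{5}{6}\right) = -9 - \frac{5}{2} = - \frac{23}{2}$)
$P{\left(s{\left(1 \right)},W{\left(-2 \right)} \right)} + 62 \cdot 87 = - \frac{23}{2} + 62 \cdot 87 = - \frac{23}{2} + 5394 = \frac{10765}{2}$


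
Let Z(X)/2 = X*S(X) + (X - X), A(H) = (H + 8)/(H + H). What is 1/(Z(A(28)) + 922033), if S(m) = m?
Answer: 98/90359315 ≈ 1.0846e-6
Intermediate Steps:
A(H) = (8 + H)/(2*H) (A(H) = (8 + H)/((2*H)) = (8 + H)*(1/(2*H)) = (8 + H)/(2*H))
Z(X) = 2*X**2 (Z(X) = 2*(X*X + (X - X)) = 2*(X**2 + 0) = 2*X**2)
1/(Z(A(28)) + 922033) = 1/(2*((1/2)*(8 + 28)/28)**2 + 922033) = 1/(2*((1/2)*(1/28)*36)**2 + 922033) = 1/(2*(9/14)**2 + 922033) = 1/(2*(81/196) + 922033) = 1/(81/98 + 922033) = 1/(90359315/98) = 98/90359315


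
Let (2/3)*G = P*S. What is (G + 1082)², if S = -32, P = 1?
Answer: 1069156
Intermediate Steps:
G = -48 (G = 3*(1*(-32))/2 = (3/2)*(-32) = -48)
(G + 1082)² = (-48 + 1082)² = 1034² = 1069156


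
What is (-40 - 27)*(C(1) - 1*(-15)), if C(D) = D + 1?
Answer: -1139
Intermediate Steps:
C(D) = 1 + D
(-40 - 27)*(C(1) - 1*(-15)) = (-40 - 27)*((1 + 1) - 1*(-15)) = -67*(2 + 15) = -67*17 = -1139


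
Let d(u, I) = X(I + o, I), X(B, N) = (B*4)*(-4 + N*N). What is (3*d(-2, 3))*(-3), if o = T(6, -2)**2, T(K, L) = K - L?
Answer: -12060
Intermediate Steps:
o = 64 (o = (6 - 1*(-2))**2 = (6 + 2)**2 = 8**2 = 64)
X(B, N) = 4*B*(-4 + N**2) (X(B, N) = (4*B)*(-4 + N**2) = 4*B*(-4 + N**2))
d(u, I) = 4*(-4 + I**2)*(64 + I) (d(u, I) = 4*(I + 64)*(-4 + I**2) = 4*(64 + I)*(-4 + I**2) = 4*(-4 + I**2)*(64 + I))
(3*d(-2, 3))*(-3) = (3*(4*(-4 + 3**2)*(64 + 3)))*(-3) = (3*(4*(-4 + 9)*67))*(-3) = (3*(4*5*67))*(-3) = (3*1340)*(-3) = 4020*(-3) = -12060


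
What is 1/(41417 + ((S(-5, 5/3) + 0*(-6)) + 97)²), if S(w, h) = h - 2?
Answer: 9/456853 ≈ 1.9700e-5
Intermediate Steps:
S(w, h) = -2 + h
1/(41417 + ((S(-5, 5/3) + 0*(-6)) + 97)²) = 1/(41417 + (((-2 + 5/3) + 0*(-6)) + 97)²) = 1/(41417 + (((-2 + 5*(⅓)) + 0) + 97)²) = 1/(41417 + (((-2 + 5/3) + 0) + 97)²) = 1/(41417 + ((-⅓ + 0) + 97)²) = 1/(41417 + (-⅓ + 97)²) = 1/(41417 + (290/3)²) = 1/(41417 + 84100/9) = 1/(456853/9) = 9/456853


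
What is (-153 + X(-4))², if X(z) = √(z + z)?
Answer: 23401 - 612*I*√2 ≈ 23401.0 - 865.5*I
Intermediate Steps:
X(z) = √2*√z (X(z) = √(2*z) = √2*√z)
(-153 + X(-4))² = (-153 + √2*√(-4))² = (-153 + √2*(2*I))² = (-153 + 2*I*√2)²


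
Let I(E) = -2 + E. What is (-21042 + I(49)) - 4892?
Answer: -25887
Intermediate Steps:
(-21042 + I(49)) - 4892 = (-21042 + (-2 + 49)) - 4892 = (-21042 + 47) - 4892 = -20995 - 4892 = -25887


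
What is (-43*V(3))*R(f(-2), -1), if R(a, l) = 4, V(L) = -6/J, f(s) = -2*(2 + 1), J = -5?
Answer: -1032/5 ≈ -206.40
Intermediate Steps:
f(s) = -6 (f(s) = -2*3 = -6)
V(L) = 6/5 (V(L) = -6/(-5) = -6*(-⅕) = 6/5)
(-43*V(3))*R(f(-2), -1) = -43*6/5*4 = -258/5*4 = -1032/5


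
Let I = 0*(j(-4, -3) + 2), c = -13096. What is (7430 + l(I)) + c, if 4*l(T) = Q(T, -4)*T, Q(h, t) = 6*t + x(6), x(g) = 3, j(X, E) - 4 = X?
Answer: -5666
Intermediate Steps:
j(X, E) = 4 + X
Q(h, t) = 3 + 6*t (Q(h, t) = 6*t + 3 = 3 + 6*t)
I = 0 (I = 0*((4 - 4) + 2) = 0*(0 + 2) = 0*2 = 0)
l(T) = -21*T/4 (l(T) = ((3 + 6*(-4))*T)/4 = ((3 - 24)*T)/4 = (-21*T)/4 = -21*T/4)
(7430 + l(I)) + c = (7430 - 21/4*0) - 13096 = (7430 + 0) - 13096 = 7430 - 13096 = -5666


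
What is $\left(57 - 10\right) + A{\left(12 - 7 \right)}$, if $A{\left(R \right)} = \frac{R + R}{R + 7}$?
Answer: $\frac{287}{6} \approx 47.833$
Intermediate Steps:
$A{\left(R \right)} = \frac{2 R}{7 + R}$
$\left(57 - 10\right) + A{\left(12 - 7 \right)} = \left(57 - 10\right) + \frac{2 \left(12 - 7\right)}{7 + \left(12 - 7\right)} = \left(57 + \left(-53 + 43\right)\right) + 2 \cdot 5 \frac{1}{7 + 5} = \left(57 - 10\right) + 2 \cdot 5 \cdot \frac{1}{12} = 47 + 2 \cdot 5 \cdot \frac{1}{12} = 47 + \frac{5}{6} = \frac{287}{6}$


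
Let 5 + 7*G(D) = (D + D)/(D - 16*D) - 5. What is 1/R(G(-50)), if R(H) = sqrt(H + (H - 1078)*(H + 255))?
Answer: -105*I*sqrt(3017520026)/3017520026 ≈ -0.0019115*I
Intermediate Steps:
G(D) = -152/105 (G(D) = -5/7 + ((D + D)/(D - 16*D) - 5)/7 = -5/7 + ((2*D)/((-15*D)) - 5)/7 = -5/7 + ((2*D)*(-1/(15*D)) - 5)/7 = -5/7 + (-2/15 - 5)/7 = -5/7 + (1/7)*(-77/15) = -5/7 - 11/15 = -152/105)
R(H) = sqrt(H + (-1078 + H)*(255 + H))
1/R(G(-50)) = 1/(sqrt(-274890 + (-152/105)**2 - 822*(-152/105))) = 1/(sqrt(-274890 + 23104/11025 + 41648/35)) = 1/(sqrt(-3017520026/11025)) = 1/(I*sqrt(3017520026)/105) = -105*I*sqrt(3017520026)/3017520026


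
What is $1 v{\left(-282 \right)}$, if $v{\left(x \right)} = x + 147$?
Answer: $-135$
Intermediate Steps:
$v{\left(x \right)} = 147 + x$
$1 v{\left(-282 \right)} = 1 \left(147 - 282\right) = 1 \left(-135\right) = -135$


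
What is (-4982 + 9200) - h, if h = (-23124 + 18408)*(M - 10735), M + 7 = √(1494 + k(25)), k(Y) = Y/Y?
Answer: -50655054 + 4716*√1495 ≈ -5.0473e+7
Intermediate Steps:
k(Y) = 1
M = -7 + √1495 (M = -7 + √(1494 + 1) = -7 + √1495 ≈ 31.665)
h = 50659272 - 4716*√1495 (h = (-23124 + 18408)*((-7 + √1495) - 10735) = -4716*(-10742 + √1495) = 50659272 - 4716*√1495 ≈ 5.0477e+7)
(-4982 + 9200) - h = (-4982 + 9200) - (50659272 - 4716*√1495) = 4218 + (-50659272 + 4716*√1495) = -50655054 + 4716*√1495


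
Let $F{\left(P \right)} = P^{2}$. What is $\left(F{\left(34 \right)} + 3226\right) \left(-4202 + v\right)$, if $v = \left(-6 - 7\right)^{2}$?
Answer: $-17672606$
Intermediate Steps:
$v = 169$ ($v = \left(-6 - 7\right)^{2} = \left(-13\right)^{2} = 169$)
$\left(F{\left(34 \right)} + 3226\right) \left(-4202 + v\right) = \left(34^{2} + 3226\right) \left(-4202 + 169\right) = \left(1156 + 3226\right) \left(-4033\right) = 4382 \left(-4033\right) = -17672606$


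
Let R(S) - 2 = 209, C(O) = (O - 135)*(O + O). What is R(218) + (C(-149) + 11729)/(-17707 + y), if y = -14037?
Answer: 6601623/31744 ≈ 207.96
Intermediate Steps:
C(O) = 2*O*(-135 + O) (C(O) = (-135 + O)*(2*O) = 2*O*(-135 + O))
R(S) = 211 (R(S) = 2 + 209 = 211)
R(218) + (C(-149) + 11729)/(-17707 + y) = 211 + (2*(-149)*(-135 - 149) + 11729)/(-17707 - 14037) = 211 + (2*(-149)*(-284) + 11729)/(-31744) = 211 + (84632 + 11729)*(-1/31744) = 211 + 96361*(-1/31744) = 211 - 96361/31744 = 6601623/31744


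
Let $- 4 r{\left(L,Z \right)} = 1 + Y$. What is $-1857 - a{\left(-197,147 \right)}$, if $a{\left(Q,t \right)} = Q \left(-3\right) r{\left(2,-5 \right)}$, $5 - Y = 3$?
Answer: $- \frac{5655}{4} \approx -1413.8$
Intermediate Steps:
$Y = 2$ ($Y = 5 - 3 = 2$)
$r{\left(L,Z \right)} = - \frac{3}{4}$ ($r{\left(L,Z \right)} = - \frac{1 + 2}{4} = \left(- \frac{1}{4}\right) 3 = - \frac{3}{4}$)
$a{\left(Q,t \right)} = \frac{9 Q}{4}$ ($a{\left(Q,t \right)} = Q \left(-3\right) \left(- \frac{3}{4}\right) = - 3 Q \left(- \frac{3}{4}\right) = \frac{9 Q}{4}$)
$-1857 - a{\left(-197,147 \right)} = -1857 - \frac{9}{4} \left(-197\right) = -1857 - - \frac{1773}{4} = -1857 + \frac{1773}{4} = - \frac{5655}{4}$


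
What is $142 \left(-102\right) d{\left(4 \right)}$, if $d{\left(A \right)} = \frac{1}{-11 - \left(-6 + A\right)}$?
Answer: $\frac{4828}{3} \approx 1609.3$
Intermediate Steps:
$d{\left(A \right)} = \frac{1}{-5 - A}$
$142 \left(-102\right) d{\left(4 \right)} = 142 \left(-102\right) \left(- \frac{1}{5 + 4}\right) = - 14484 \left(- \frac{1}{9}\right) = - 14484 \left(\left(-1\right) \frac{1}{9}\right) = \left(-14484\right) \left(- \frac{1}{9}\right) = \frac{4828}{3}$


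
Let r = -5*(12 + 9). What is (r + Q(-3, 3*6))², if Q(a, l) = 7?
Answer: 9604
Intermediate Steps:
r = -105 (r = -5*21 = -105)
(r + Q(-3, 3*6))² = (-105 + 7)² = (-98)² = 9604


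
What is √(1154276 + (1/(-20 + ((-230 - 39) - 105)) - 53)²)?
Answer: 5*√7184851553/394 ≈ 1075.7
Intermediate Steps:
√(1154276 + (1/(-20 + ((-230 - 39) - 105)) - 53)²) = √(1154276 + (1/(-20 + (-269 - 105)) - 53)²) = √(1154276 + (1/(-20 - 374) - 53)²) = √(1154276 + (1/(-394) - 53)²) = √(1154276 + (-1/394 - 53)²) = √(1154276 + (-20883/394)²) = √(1154276 + 436099689/155236) = √(179621288825/155236) = 5*√7184851553/394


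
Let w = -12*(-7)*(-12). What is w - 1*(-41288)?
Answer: 40280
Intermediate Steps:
w = -1008 (w = 84*(-12) = -1008)
w - 1*(-41288) = -1008 - 1*(-41288) = -1008 + 41288 = 40280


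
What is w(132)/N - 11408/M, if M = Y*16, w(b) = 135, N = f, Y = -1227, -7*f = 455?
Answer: -23860/15951 ≈ -1.4958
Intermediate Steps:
f = -65 (f = -⅐*455 = -65)
N = -65
M = -19632 (M = -1227*16 = -19632)
w(132)/N - 11408/M = 135/(-65) - 11408/(-19632) = 135*(-1/65) - 11408*(-1/19632) = -27/13 + 713/1227 = -23860/15951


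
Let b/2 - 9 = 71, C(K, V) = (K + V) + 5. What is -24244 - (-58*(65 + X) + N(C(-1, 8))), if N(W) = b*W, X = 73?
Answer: -18160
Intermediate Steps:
C(K, V) = 5 + K + V
b = 160 (b = 18 + 2*71 = 18 + 142 = 160)
N(W) = 160*W
-24244 - (-58*(65 + X) + N(C(-1, 8))) = -24244 - (-58*(65 + 73) + 160*(5 - 1 + 8)) = -24244 - (-58*138 + 160*12) = -24244 - (-8004 + 1920) = -24244 - 1*(-6084) = -24244 + 6084 = -18160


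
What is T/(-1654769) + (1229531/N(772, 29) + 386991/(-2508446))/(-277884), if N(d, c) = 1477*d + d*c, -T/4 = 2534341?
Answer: 4107763058855617666915703/670529594854962931777056 ≈ 6.1261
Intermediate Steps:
T = -10137364 (T = -4*2534341 = -10137364)
N(d, c) = 1477*d + c*d
T/(-1654769) + (1229531/N(772, 29) + 386991/(-2508446))/(-277884) = -10137364/(-1654769) + (1229531/((772*(1477 + 29))) + 386991/(-2508446))/(-277884) = -10137364*(-1/1654769) + (1229531/((772*1506)) + 386991*(-1/2508446))*(-1/277884) = 10137364/1654769 + (1229531/1162632 - 386991/2508446)*(-1/277884) = 10137364/1654769 + (1317141999257/1458199794936)*(-1/277884) = 10137364/1654769 - 1317141999257/405210391815995424 = 4107763058855617666915703/670529594854962931777056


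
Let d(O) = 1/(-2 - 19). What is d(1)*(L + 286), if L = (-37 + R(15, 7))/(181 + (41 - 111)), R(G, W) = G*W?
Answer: -31814/2331 ≈ -13.648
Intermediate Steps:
d(O) = -1/21 (d(O) = 1/(-21) = -1/21)
L = 68/111 (L = (-37 + 15*7)/(181 + (41 - 111)) = (-37 + 105)/(181 - 70) = 68/111 ≈ 0.61261)
d(1)*(L + 286) = -(68/111 + 286)/21 = -1/21*31814/111 = -31814/2331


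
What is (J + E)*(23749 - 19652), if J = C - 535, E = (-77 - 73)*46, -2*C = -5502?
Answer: -19190348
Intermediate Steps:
C = 2751 (C = -1/2*(-5502) = 2751)
E = -6900 (E = -150*46 = -6900)
J = 2216 (J = 2751 - 535 = 2216)
(J + E)*(23749 - 19652) = (2216 - 6900)*(23749 - 19652) = -4684*4097 = -19190348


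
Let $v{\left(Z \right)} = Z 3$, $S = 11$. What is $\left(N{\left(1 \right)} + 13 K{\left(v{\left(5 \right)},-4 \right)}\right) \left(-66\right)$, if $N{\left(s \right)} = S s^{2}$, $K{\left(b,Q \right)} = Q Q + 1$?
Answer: $-15312$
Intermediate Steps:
$v{\left(Z \right)} = 3 Z$
$K{\left(b,Q \right)} = 1 + Q^{2}$ ($K{\left(b,Q \right)} = Q^{2} + 1 = 1 + Q^{2}$)
$N{\left(s \right)} = 11 s^{2}$
$\left(N{\left(1 \right)} + 13 K{\left(v{\left(5 \right)},-4 \right)}\right) \left(-66\right) = \left(11 \cdot 1^{2} + 13 \left(1 + \left(-4\right)^{2}\right)\right) \left(-66\right) = \left(11 \cdot 1 + 13 \left(1 + 16\right)\right) \left(-66\right) = \left(11 + 13 \cdot 17\right) \left(-66\right) = \left(11 + 221\right) \left(-66\right) = 232 \left(-66\right) = -15312$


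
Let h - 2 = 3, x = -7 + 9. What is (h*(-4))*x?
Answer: -40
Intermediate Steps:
x = 2
h = 5 (h = 2 + 3 = 5)
(h*(-4))*x = (5*(-4))*2 = -20*2 = -40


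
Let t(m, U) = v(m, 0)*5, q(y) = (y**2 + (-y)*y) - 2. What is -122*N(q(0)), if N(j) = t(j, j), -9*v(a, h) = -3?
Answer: -610/3 ≈ -203.33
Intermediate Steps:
v(a, h) = 1/3 (v(a, h) = -1/9*(-3) = 1/3)
q(y) = -2 (q(y) = (y**2 - y**2) - 2 = 0 - 2 = -2)
t(m, U) = 5/3 (t(m, U) = (1/3)*5 = 5/3)
N(j) = 5/3
-122*N(q(0)) = -122*5/3 = -610/3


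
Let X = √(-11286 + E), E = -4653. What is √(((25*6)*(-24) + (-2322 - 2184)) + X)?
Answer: √(-8106 + 3*I*√1771) ≈ 0.7011 + 90.036*I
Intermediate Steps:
X = 3*I*√1771 (X = √(-11286 - 4653) = √(-15939) = 3*I*√1771 ≈ 126.25*I)
√(((25*6)*(-24) + (-2322 - 2184)) + X) = √(((25*6)*(-24) + (-2322 - 2184)) + 3*I*√1771) = √((150*(-24) - 4506) + 3*I*√1771) = √((-3600 - 4506) + 3*I*√1771) = √(-8106 + 3*I*√1771)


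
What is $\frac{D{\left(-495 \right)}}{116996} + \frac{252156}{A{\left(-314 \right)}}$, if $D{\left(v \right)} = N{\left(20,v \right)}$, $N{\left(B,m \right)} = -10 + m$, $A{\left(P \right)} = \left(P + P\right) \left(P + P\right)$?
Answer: $\frac{915689983}{1441917202} \approx 0.63505$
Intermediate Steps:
$A{\left(P \right)} = 4 P^{2}$ ($A{\left(P \right)} = 2 P 2 P = 4 P^{2}$)
$D{\left(v \right)} = -10 + v$
$\frac{D{\left(-495 \right)}}{116996} + \frac{252156}{A{\left(-314 \right)}} = \frac{-10 - 495}{116996} + \frac{252156}{4 \left(-314\right)^{2}} = \left(-505\right) \frac{1}{116996} + \frac{252156}{4 \cdot 98596} = - \frac{505}{116996} + \frac{252156}{394384} = - \frac{505}{116996} + 252156 \cdot \frac{1}{394384} = - \frac{505}{116996} + \frac{63039}{98596} = \frac{915689983}{1441917202}$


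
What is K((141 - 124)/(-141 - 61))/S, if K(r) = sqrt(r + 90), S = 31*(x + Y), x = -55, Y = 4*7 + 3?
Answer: -sqrt(3668926)/150288 ≈ -0.012745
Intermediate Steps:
Y = 31 (Y = 28 + 3 = 31)
S = -744 (S = 31*(-55 + 31) = 31*(-24) = -744)
K(r) = sqrt(90 + r)
K((141 - 124)/(-141 - 61))/S = sqrt(90 + (141 - 124)/(-141 - 61))/(-744) = sqrt(90 + 17/(-202))*(-1/744) = sqrt(90 + 17*(-1/202))*(-1/744) = sqrt(90 - 17/202)*(-1/744) = sqrt(18163/202)*(-1/744) = (sqrt(3668926)/202)*(-1/744) = -sqrt(3668926)/150288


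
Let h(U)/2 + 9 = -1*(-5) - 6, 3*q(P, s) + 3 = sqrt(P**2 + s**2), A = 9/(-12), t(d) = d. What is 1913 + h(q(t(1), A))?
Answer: 1893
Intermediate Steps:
A = -3/4 (A = 9*(-1/12) = -3/4 ≈ -0.75000)
q(P, s) = -1 + sqrt(P**2 + s**2)/3
h(U) = -20 (h(U) = -18 + 2*(-1*(-5) - 6) = -18 + 2*(5 - 6) = -18 + 2*(-1) = -18 - 2 = -20)
1913 + h(q(t(1), A)) = 1913 - 20 = 1893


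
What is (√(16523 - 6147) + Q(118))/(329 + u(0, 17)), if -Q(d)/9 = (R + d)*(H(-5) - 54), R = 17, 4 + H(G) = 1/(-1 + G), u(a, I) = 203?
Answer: 141345/1064 + √2594/266 ≈ 133.03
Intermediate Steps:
H(G) = -4 + 1/(-1 + G)
Q(d) = 17799/2 + 1047*d/2 (Q(d) = -9*(17 + d)*((5 - 4*(-5))/(-1 - 5) - 54) = -9*(17 + d)*((5 + 20)/(-6) - 54) = -9*(17 + d)*(-⅙*25 - 54) = -9*(17 + d)*(-25/6 - 54) = -9*(17 + d)*(-349)/6 = -9*(-5933/6 - 349*d/6) = 17799/2 + 1047*d/2)
(√(16523 - 6147) + Q(118))/(329 + u(0, 17)) = (√(16523 - 6147) + (17799/2 + (1047/2)*118))/(329 + 203) = (√10376 + (17799/2 + 61773))/532 = (2*√2594 + 141345/2)*(1/532) = (141345/2 + 2*√2594)*(1/532) = 141345/1064 + √2594/266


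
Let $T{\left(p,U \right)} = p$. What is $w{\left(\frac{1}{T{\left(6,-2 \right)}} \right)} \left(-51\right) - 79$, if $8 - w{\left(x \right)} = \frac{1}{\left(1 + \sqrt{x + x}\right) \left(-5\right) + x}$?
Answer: $- \frac{272341}{541} + \frac{3060 \sqrt{3}}{541} \approx -493.61$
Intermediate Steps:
$w{\left(x \right)} = 8 - \frac{1}{-5 + x - 5 \sqrt{2} \sqrt{x}}$ ($w{\left(x \right)} = 8 - \frac{1}{\left(1 + \sqrt{x + x}\right) \left(-5\right) + x} = 8 - \frac{1}{\left(1 + \sqrt{2 x}\right) \left(-5\right) + x} = 8 - \frac{1}{\left(1 + \sqrt{2} \sqrt{x}\right) \left(-5\right) + x} = 8 - \frac{1}{\left(-5 - 5 \sqrt{2} \sqrt{x}\right) + x} = 8 - \frac{1}{-5 + x - 5 \sqrt{2} \sqrt{x}}$)
$w{\left(\frac{1}{T{\left(6,-2 \right)}} \right)} \left(-51\right) - 79 = \frac{41 - \frac{8}{6} + 40 \sqrt{2} \sqrt{\frac{1}{6}}}{5 - \frac{1}{6} + 5 \sqrt{2} \sqrt{\frac{1}{6}}} \left(-51\right) - 79 = \frac{41 - \frac{4}{3} + \frac{40 \sqrt{2}}{\sqrt{6}}}{5 - \frac{1}{6} + \frac{5 \sqrt{2}}{\sqrt{6}}} \left(-51\right) - 79 = \frac{41 - \frac{4}{3} + 40 \sqrt{2} \frac{\sqrt{6}}{6}}{5 - \frac{1}{6} + 5 \sqrt{2} \frac{\sqrt{6}}{6}} \left(-51\right) - 79 = \frac{41 - \frac{4}{3} + \frac{40 \sqrt{3}}{3}}{5 - \frac{1}{6} + \frac{5 \sqrt{3}}{3}} \left(-51\right) - 79 = \frac{\frac{119}{3} + \frac{40 \sqrt{3}}{3}}{\frac{29}{6} + \frac{5 \sqrt{3}}{3}} \left(-51\right) - 79 = - \frac{51 \left(\frac{119}{3} + \frac{40 \sqrt{3}}{3}\right)}{\frac{29}{6} + \frac{5 \sqrt{3}}{3}} - 79 = -79 - \frac{51 \left(\frac{119}{3} + \frac{40 \sqrt{3}}{3}\right)}{\frac{29}{6} + \frac{5 \sqrt{3}}{3}}$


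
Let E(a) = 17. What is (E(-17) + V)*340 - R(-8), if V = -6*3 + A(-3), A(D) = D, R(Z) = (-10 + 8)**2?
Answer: -1364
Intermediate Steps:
R(Z) = 4 (R(Z) = (-2)**2 = 4)
V = -21 (V = -6*3 - 3 = -18 - 3 = -21)
(E(-17) + V)*340 - R(-8) = (17 - 21)*340 - 1*4 = -4*340 - 4 = -1360 - 4 = -1364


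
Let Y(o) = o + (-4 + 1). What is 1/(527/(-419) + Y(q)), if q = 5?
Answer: 419/311 ≈ 1.3473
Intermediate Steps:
Y(o) = -3 + o (Y(o) = o - 3 = -3 + o)
1/(527/(-419) + Y(q)) = 1/(527/(-419) + (-3 + 5)) = 1/(527*(-1/419) + 2) = 1/(-527/419 + 2) = 1/(311/419) = 419/311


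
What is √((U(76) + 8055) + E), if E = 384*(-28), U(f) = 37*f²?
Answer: √211015 ≈ 459.36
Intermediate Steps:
E = -10752
√((U(76) + 8055) + E) = √((37*76² + 8055) - 10752) = √((37*5776 + 8055) - 10752) = √((213712 + 8055) - 10752) = √(221767 - 10752) = √211015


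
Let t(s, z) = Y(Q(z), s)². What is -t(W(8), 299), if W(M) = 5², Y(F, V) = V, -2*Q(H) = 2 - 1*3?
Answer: -625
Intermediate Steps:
Q(H) = ½ (Q(H) = -(2 - 1*3)/2 = -(2 - 3)/2 = -½*(-1) = ½)
W(M) = 25
t(s, z) = s²
-t(W(8), 299) = -1*25² = -1*625 = -625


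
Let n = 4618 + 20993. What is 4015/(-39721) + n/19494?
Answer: 28455337/23464278 ≈ 1.2127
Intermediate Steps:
n = 25611
4015/(-39721) + n/19494 = 4015/(-39721) + 25611/19494 = 4015*(-1/39721) + 25611*(1/19494) = -365/3611 + 8537/6498 = 28455337/23464278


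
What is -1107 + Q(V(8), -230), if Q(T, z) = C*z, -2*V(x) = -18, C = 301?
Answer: -70337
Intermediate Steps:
V(x) = 9 (V(x) = -½*(-18) = 9)
Q(T, z) = 301*z
-1107 + Q(V(8), -230) = -1107 + 301*(-230) = -1107 - 69230 = -70337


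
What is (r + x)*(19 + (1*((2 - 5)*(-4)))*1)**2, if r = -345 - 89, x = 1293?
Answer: 825499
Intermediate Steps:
r = -434
(r + x)*(19 + (1*((2 - 5)*(-4)))*1)**2 = (-434 + 1293)*(19 + (1*((2 - 5)*(-4)))*1)**2 = 859*(19 + (1*(-3*(-4)))*1)**2 = 859*(19 + (1*12)*1)**2 = 859*(19 + 12*1)**2 = 859*(19 + 12)**2 = 859*31**2 = 859*961 = 825499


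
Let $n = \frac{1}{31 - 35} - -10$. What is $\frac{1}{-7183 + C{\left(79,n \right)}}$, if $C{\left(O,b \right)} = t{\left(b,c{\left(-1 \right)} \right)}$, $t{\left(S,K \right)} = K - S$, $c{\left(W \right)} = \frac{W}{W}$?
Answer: $- \frac{4}{28767} \approx -0.00013905$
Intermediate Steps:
$c{\left(W \right)} = 1$
$n = \frac{39}{4}$ ($n = \frac{1}{-4} + 10 = - \frac{1}{4} + 10 = \frac{39}{4} \approx 9.75$)
$C{\left(O,b \right)} = 1 - b$
$\frac{1}{-7183 + C{\left(79,n \right)}} = \frac{1}{-7183 + \left(1 - \frac{39}{4}\right)} = \frac{1}{-7183 - \frac{35}{4}} = \frac{1}{- \frac{28767}{4}} = - \frac{4}{28767}$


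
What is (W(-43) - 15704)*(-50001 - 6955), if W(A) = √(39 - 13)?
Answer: 894437024 - 56956*√26 ≈ 8.9415e+8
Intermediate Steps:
W(A) = √26
(W(-43) - 15704)*(-50001 - 6955) = (√26 - 15704)*(-50001 - 6955) = (-15704 + √26)*(-56956) = 894437024 - 56956*√26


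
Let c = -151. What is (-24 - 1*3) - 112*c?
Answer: 16885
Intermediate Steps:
(-24 - 1*3) - 112*c = (-24 - 1*3) - 112*(-151) = (-24 - 3) + 16912 = -27 + 16912 = 16885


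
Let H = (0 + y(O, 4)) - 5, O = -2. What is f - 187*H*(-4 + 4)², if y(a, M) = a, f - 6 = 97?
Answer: 103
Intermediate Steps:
f = 103 (f = 6 + 97 = 103)
H = -7 (H = (0 - 2) - 5 = -2 - 5 = -7)
f - 187*H*(-4 + 4)² = 103 - (-1309)*(-4 + 4)² = 103 - (-1309)*0² = 103 - (-1309)*0 = 103 - 187*0 = 103 + 0 = 103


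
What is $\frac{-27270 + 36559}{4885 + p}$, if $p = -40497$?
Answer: $- \frac{9289}{35612} \approx -0.26084$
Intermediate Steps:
$\frac{-27270 + 36559}{4885 + p} = \frac{-27270 + 36559}{4885 - 40497} = \frac{9289}{-35612} = 9289 \left(- \frac{1}{35612}\right) = - \frac{9289}{35612}$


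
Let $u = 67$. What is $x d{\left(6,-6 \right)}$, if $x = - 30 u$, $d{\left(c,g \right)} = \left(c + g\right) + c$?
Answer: $-12060$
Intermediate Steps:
$d{\left(c,g \right)} = g + 2 c$
$x = -2010$ ($x = \left(-30\right) 67 = -2010$)
$x d{\left(6,-6 \right)} = - 2010 \left(-6 + 2 \cdot 6\right) = - 2010 \left(-6 + 12\right) = \left(-2010\right) 6 = -12060$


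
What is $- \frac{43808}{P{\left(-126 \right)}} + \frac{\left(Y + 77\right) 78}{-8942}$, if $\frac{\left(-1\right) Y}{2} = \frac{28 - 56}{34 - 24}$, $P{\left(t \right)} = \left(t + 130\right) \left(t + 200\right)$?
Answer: $- \frac{3324647}{22355} \approx -148.72$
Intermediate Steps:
$P{\left(t \right)} = \left(130 + t\right) \left(200 + t\right)$
$Y = \frac{28}{5}$ ($Y = - 2 \frac{28 - 56}{34 - 24} = - 2 \left(- \frac{28}{10}\right) = - 2 \left(\left(-28\right) \frac{1}{10}\right) = \left(-2\right) \left(- \frac{14}{5}\right) = \frac{28}{5} \approx 5.6$)
$- \frac{43808}{P{\left(-126 \right)}} + \frac{\left(Y + 77\right) 78}{-8942} = - \frac{43808}{26000 + \left(-126\right)^{2} + 330 \left(-126\right)} + \frac{\left(\frac{28}{5} + 77\right) 78}{-8942} = - \frac{43808}{26000 + 15876 - 41580} + \frac{413}{5} \cdot 78 \left(- \frac{1}{8942}\right) = - \frac{43808}{296} + \frac{32214}{5} \left(- \frac{1}{8942}\right) = \left(-43808\right) \frac{1}{296} - \frac{16107}{22355} = -148 - \frac{16107}{22355} = - \frac{3324647}{22355}$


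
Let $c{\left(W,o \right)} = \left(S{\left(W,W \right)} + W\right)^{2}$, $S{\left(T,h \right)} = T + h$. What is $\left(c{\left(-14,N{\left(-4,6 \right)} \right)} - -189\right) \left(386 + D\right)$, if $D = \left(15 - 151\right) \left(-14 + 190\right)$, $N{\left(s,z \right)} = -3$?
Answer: $-45993150$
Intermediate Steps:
$c{\left(W,o \right)} = 9 W^{2}$ ($c{\left(W,o \right)} = \left(\left(W + W\right) + W\right)^{2} = \left(2 W + W\right)^{2} = \left(3 W\right)^{2} = 9 W^{2}$)
$D = -23936$ ($D = \left(-136\right) 176 = -23936$)
$\left(c{\left(-14,N{\left(-4,6 \right)} \right)} - -189\right) \left(386 + D\right) = \left(9 \left(-14\right)^{2} - -189\right) \left(386 - 23936\right) = \left(9 \cdot 196 + 189\right) \left(-23550\right) = \left(1764 + 189\right) \left(-23550\right) = 1953 \left(-23550\right) = -45993150$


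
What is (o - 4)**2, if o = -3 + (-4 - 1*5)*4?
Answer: 1849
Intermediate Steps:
o = -39 (o = -3 + (-4 - 5)*4 = -3 - 9*4 = -3 - 36 = -39)
(o - 4)**2 = (-39 - 4)**2 = (-43)**2 = 1849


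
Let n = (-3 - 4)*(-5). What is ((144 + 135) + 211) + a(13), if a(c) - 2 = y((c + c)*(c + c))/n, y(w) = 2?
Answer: 17222/35 ≈ 492.06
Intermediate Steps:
n = 35 (n = -7*(-5) = 35)
a(c) = 72/35 (a(c) = 2 + 2/35 = 72/35)
((144 + 135) + 211) + a(13) = ((144 + 135) + 211) + 72/35 = (279 + 211) + 72/35 = 490 + 72/35 = 17222/35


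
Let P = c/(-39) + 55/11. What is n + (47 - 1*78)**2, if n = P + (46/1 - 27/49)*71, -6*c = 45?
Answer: 5341971/1274 ≈ 4193.1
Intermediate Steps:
c = -15/2 (c = -1/6*45 = -15/2 ≈ -7.5000)
P = 135/26 (P = -15/2/(-39) + 55/11 = -15/2*(-1/39) + 55*(1/11) = 5/26 + 5 = 135/26 ≈ 5.1923)
n = 4117657/1274 (n = 135/26 + (46/1 - 27/49)*71 = 135/26 + (46*1 - 27*1/49)*71 = 135/26 + (46 - 27/49)*71 = 135/26 + (2227/49)*71 = 135/26 + 158117/49 = 4117657/1274 ≈ 3232.1)
n + (47 - 1*78)**2 = 4117657/1274 + (47 - 1*78)**2 = 4117657/1274 + (47 - 78)**2 = 4117657/1274 + (-31)**2 = 4117657/1274 + 961 = 5341971/1274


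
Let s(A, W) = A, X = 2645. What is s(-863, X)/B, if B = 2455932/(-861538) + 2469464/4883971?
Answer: 1815634031092237/4933581795170 ≈ 368.02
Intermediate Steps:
B = -4933581795170/2103863303699 (B = 2455932*(-1/861538) + 2469464*(1/4883971) = -1227966/430769 + 2469464/4883971 = -4933581795170/2103863303699 ≈ -2.3450)
s(-863, X)/B = -863/(-4933581795170/2103863303699) = -863*(-2103863303699/4933581795170) = 1815634031092237/4933581795170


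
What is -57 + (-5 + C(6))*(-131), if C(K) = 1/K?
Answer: 3457/6 ≈ 576.17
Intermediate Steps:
-57 + (-5 + C(6))*(-131) = -57 + (-5 + 1/6)*(-131) = -57 + (-5 + ⅙)*(-131) = -57 - 29/6*(-131) = -57 + 3799/6 = 3457/6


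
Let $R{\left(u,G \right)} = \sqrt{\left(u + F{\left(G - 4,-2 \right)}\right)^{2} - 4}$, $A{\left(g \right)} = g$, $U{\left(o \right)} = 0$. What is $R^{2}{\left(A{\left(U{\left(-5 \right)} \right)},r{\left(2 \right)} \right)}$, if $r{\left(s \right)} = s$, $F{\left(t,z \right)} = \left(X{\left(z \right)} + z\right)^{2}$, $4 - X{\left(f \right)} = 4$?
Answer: $12$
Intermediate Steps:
$X{\left(f \right)} = 0$ ($X{\left(f \right)} = 4 - 4 = 0$)
$F{\left(t,z \right)} = z^{2}$ ($F{\left(t,z \right)} = \left(0 + z\right)^{2} = z^{2}$)
$R{\left(u,G \right)} = \sqrt{-4 + \left(4 + u\right)^{2}}$ ($R{\left(u,G \right)} = \sqrt{\left(u + \left(-2\right)^{2}\right)^{2} - 4} = \sqrt{\left(u + 4\right)^{2} - 4} = \sqrt{\left(4 + u\right)^{2} - 4} = \sqrt{-4 + \left(4 + u\right)^{2}}$)
$R^{2}{\left(A{\left(U{\left(-5 \right)} \right)},r{\left(2 \right)} \right)} = \left(\sqrt{-4 + \left(4 + 0\right)^{2}}\right)^{2} = \left(\sqrt{-4 + 4^{2}}\right)^{2} = \left(\sqrt{-4 + 16}\right)^{2} = \left(\sqrt{12}\right)^{2} = \left(2 \sqrt{3}\right)^{2} = 12$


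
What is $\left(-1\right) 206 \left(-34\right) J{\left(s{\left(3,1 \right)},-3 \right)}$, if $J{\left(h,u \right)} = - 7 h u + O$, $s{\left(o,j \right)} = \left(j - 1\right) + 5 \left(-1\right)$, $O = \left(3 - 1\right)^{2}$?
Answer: $-707404$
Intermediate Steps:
$O = 4$ ($O = 2^{2} = 4$)
$s{\left(o,j \right)} = -6 + j$ ($s{\left(o,j \right)} = \left(-1 + j\right) - 5 = -6 + j$)
$J{\left(h,u \right)} = 4 - 7 h u$ ($J{\left(h,u \right)} = - 7 h u + 4 = 4 - 7 h u$)
$\left(-1\right) 206 \left(-34\right) J{\left(s{\left(3,1 \right)},-3 \right)} = \left(-1\right) 206 \left(-34\right) \left(4 - 7 \left(-6 + 1\right) \left(-3\right)\right) = \left(-206\right) \left(-34\right) \left(4 - \left(-35\right) \left(-3\right)\right) = 7004 \left(4 - 105\right) = 7004 \left(-101\right) = -707404$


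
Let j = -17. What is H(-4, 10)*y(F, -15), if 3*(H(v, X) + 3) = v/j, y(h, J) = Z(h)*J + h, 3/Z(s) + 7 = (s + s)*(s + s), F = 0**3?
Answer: -2235/119 ≈ -18.782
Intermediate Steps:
F = 0
Z(s) = 3/(-7 + 4*s**2) (Z(s) = 3/(-7 + (s + s)*(s + s)) = 3/(-7 + (2*s)*(2*s)) = 3/(-7 + 4*s**2))
y(h, J) = h + 3*J/(-7 + 4*h**2) (y(h, J) = (3/(-7 + 4*h**2))*J + h = 3*J/(-7 + 4*h**2) + h = h + 3*J/(-7 + 4*h**2))
H(v, X) = -3 - v/51 (H(v, X) = -3 + (v/(-17))/3 = -3 + (v*(-1/17))/3 = -3 + (-v/17)/3 = -3 - v/51)
H(-4, 10)*y(F, -15) = (-3 - 1/51*(-4))*((3*(-15) + 0*(-7 + 4*0**2))/(-7 + 4*0**2)) = (-3 + 4/51)*((-45 + 0*(-7 + 4*0))/(-7 + 4*0)) = -149*(-45 + 0*(-7 + 0))/(51*(-7 + 0)) = -149*(-45 + 0*(-7))/(51*(-7)) = -(-149)*(-45 + 0)/357 = -(-149)*(-45)/357 = -149/51*45/7 = -2235/119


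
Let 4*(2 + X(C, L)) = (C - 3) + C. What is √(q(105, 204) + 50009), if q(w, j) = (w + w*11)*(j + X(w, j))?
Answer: √369734 ≈ 608.06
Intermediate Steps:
X(C, L) = -11/4 + C/2 (X(C, L) = -2 + ((C - 3) + C)/4 = -2 + ((-3 + C) + C)/4 = -2 + (-3 + 2*C)/4 = -2 + (-¾ + C/2) = -11/4 + C/2)
q(w, j) = 12*w*(-11/4 + j + w/2) (q(w, j) = (w + w*11)*(j + (-11/4 + w/2)) = (w + 11*w)*(-11/4 + j + w/2) = (12*w)*(-11/4 + j + w/2) = 12*w*(-11/4 + j + w/2))
√(q(105, 204) + 50009) = √(3*105*(-11 + 2*105 + 4*204) + 50009) = √(3*105*(-11 + 210 + 816) + 50009) = √(3*105*1015 + 50009) = √(319725 + 50009) = √369734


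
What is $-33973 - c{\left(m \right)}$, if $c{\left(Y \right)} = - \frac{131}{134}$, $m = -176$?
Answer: $- \frac{4552251}{134} \approx -33972.0$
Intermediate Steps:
$c{\left(Y \right)} = - \frac{131}{134}$ ($c{\left(Y \right)} = \left(-131\right) \frac{1}{134} = - \frac{131}{134}$)
$-33973 - c{\left(m \right)} = -33973 - - \frac{131}{134} = -33973 + \frac{131}{134} = - \frac{4552251}{134}$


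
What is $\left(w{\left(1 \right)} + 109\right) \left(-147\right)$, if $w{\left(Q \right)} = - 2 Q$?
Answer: $-15729$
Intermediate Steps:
$\left(w{\left(1 \right)} + 109\right) \left(-147\right) = \left(\left(-2\right) 1 + 109\right) \left(-147\right) = \left(-2 + 109\right) \left(-147\right) = 107 \left(-147\right) = -15729$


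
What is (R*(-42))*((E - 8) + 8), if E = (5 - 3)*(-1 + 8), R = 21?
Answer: -12348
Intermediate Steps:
E = 14 (E = 2*7 = 14)
(R*(-42))*((E - 8) + 8) = (21*(-42))*((14 - 8) + 8) = -882*(6 + 8) = -882*14 = -12348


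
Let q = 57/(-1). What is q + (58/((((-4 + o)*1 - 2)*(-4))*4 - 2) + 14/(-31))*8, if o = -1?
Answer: -96153/1705 ≈ -56.395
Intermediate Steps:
q = -57 (q = 57*(-1) = -57)
q + (58/((((-4 + o)*1 - 2)*(-4))*4 - 2) + 14/(-31))*8 = -57 + (58/((((-4 - 1)*1 - 2)*(-4))*4 - 2) + 14/(-31))*8 = -57 + (58/(((-5*1 - 2)*(-4))*4 - 2) + 14*(-1/31))*8 = -57 + (58/(((-5 - 2)*(-4))*4 - 2) - 14/31)*8 = -57 + (58/(-7*(-4)*4 - 2) - 14/31)*8 = -57 + (58/(28*4 - 2) - 14/31)*8 = -57 + (58/(112 - 2) - 14/31)*8 = -57 + (58/110 - 14/31)*8 = -57 + (58*(1/110) - 14/31)*8 = -57 + (29/55 - 14/31)*8 = -57 + (129/1705)*8 = -57 + 1032/1705 = -96153/1705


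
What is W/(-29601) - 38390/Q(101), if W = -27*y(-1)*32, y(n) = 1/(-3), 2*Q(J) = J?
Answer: -252532652/332189 ≈ -760.21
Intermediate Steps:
Q(J) = J/2
y(n) = -⅓
W = 288 (W = -27*(-⅓)*32 = 9*32 = 288)
W/(-29601) - 38390/Q(101) = 288/(-29601) - 38390/((½)*101) = 288*(-1/29601) - 38390/101/2 = -32/3289 - 38390*2/101 = -32/3289 - 76780/101 = -252532652/332189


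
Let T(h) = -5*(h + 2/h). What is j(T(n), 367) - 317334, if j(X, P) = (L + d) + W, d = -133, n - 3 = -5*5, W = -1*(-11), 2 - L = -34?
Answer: -317420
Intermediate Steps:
L = 36 (L = 2 - 1*(-34) = 2 + 34 = 36)
W = 11
n = -22 (n = 3 - 5*5 = 3 - 25 = -22)
T(h) = -10/h - 5*h
j(X, P) = -86 (j(X, P) = (36 - 133) + 11 = -97 + 11 = -86)
j(T(n), 367) - 317334 = -86 - 317334 = -317420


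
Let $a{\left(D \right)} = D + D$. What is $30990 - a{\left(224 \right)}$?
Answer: $30542$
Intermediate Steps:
$a{\left(D \right)} = 2 D$
$30990 - a{\left(224 \right)} = 30990 - 2 \cdot 224 = 30990 - 448 = 30542$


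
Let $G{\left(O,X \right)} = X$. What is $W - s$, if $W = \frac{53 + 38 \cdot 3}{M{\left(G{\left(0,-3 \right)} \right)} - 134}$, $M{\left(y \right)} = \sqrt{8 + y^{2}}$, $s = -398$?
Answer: $\frac{7117344}{17939} - \frac{167 \sqrt{17}}{17939} \approx 396.71$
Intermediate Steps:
$W = \frac{167}{-134 + \sqrt{17}}$ ($W = \frac{53 + 38 \cdot 3}{\sqrt{8 + \left(-3\right)^{2}} - 134} = \frac{53 + 114}{\sqrt{8 + 9} - 134} = \frac{167}{\sqrt{17} - 134} = \frac{167}{-134 + \sqrt{17}} \approx -1.2858$)
$W - s = \left(- \frac{22378}{17939} - \frac{167 \sqrt{17}}{17939}\right) - -398 = \left(- \frac{22378}{17939} - \frac{167 \sqrt{17}}{17939}\right) + 398 = \frac{7117344}{17939} - \frac{167 \sqrt{17}}{17939}$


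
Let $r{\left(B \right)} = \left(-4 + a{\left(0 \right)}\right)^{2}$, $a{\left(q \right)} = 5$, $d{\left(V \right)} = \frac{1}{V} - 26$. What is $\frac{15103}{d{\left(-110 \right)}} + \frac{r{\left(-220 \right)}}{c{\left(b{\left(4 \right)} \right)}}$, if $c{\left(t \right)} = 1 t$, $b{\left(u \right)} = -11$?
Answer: $- \frac{18277491}{31471} \approx -580.77$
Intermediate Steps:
$d{\left(V \right)} = -26 + \frac{1}{V}$
$c{\left(t \right)} = t$
$r{\left(B \right)} = 1$ ($r{\left(B \right)} = \left(-4 + 5\right)^{2} = 1^{2} = 1$)
$\frac{15103}{d{\left(-110 \right)}} + \frac{r{\left(-220 \right)}}{c{\left(b{\left(4 \right)} \right)}} = \frac{15103}{-26 + \frac{1}{-110}} + 1 \frac{1}{-11} = \frac{15103}{-26 - \frac{1}{110}} + 1 \left(- \frac{1}{11}\right) = \frac{15103}{- \frac{2861}{110}} - \frac{1}{11} = 15103 \left(- \frac{110}{2861}\right) - \frac{1}{11} = - \frac{1661330}{2861} - \frac{1}{11} = - \frac{18277491}{31471}$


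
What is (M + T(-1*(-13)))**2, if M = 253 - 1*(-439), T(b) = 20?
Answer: 506944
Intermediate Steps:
M = 692 (M = 253 + 439 = 692)
(M + T(-1*(-13)))**2 = (692 + 20)**2 = 712**2 = 506944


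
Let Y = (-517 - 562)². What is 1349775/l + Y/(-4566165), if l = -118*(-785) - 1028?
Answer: 96137278711/6639203910 ≈ 14.480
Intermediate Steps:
Y = 1164241 (Y = (-1079)² = 1164241)
l = 91602 (l = 92630 - 1028 = 91602)
1349775/l + Y/(-4566165) = 1349775/91602 + 1164241/(-4566165) = 1349775*(1/91602) + 1164241*(-1/4566165) = 21425/1454 - 1164241/4566165 = 96137278711/6639203910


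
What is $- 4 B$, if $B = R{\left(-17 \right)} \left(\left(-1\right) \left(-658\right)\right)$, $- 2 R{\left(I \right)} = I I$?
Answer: $380324$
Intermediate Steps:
$R{\left(I \right)} = - \frac{I^{2}}{2}$ ($R{\left(I \right)} = - \frac{I I}{2} = - \frac{I^{2}}{2}$)
$B = -95081$ ($B = - \frac{\left(-17\right)^{2}}{2} \left(\left(-1\right) \left(-658\right)\right) = \left(- \frac{1}{2}\right) 289 \cdot 658 = \left(- \frac{289}{2}\right) 658 = -95081$)
$- 4 B = \left(-4\right) \left(-95081\right) = 380324$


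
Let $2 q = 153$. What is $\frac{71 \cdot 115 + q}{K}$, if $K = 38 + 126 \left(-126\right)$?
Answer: $- \frac{16483}{31676} \approx -0.52036$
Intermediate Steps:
$q = \frac{153}{2}$ ($q = \frac{1}{2} \cdot 153 = \frac{153}{2} \approx 76.5$)
$K = -15838$ ($K = 38 - 15876 = -15838$)
$\frac{71 \cdot 115 + q}{K} = \frac{71 \cdot 115 + \frac{153}{2}}{-15838} = \left(8165 + \frac{153}{2}\right) \left(- \frac{1}{15838}\right) = \frac{16483}{2} \left(- \frac{1}{15838}\right) = - \frac{16483}{31676}$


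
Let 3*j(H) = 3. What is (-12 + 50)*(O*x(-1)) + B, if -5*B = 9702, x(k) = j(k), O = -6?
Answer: -10842/5 ≈ -2168.4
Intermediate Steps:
j(H) = 1 (j(H) = (⅓)*3 = 1)
x(k) = 1
B = -9702/5 (B = -⅕*9702 = -9702/5 ≈ -1940.4)
(-12 + 50)*(O*x(-1)) + B = (-12 + 50)*(-6*1) - 9702/5 = 38*(-6) - 9702/5 = -228 - 9702/5 = -10842/5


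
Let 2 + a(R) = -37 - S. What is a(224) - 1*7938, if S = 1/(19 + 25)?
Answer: -350989/44 ≈ -7977.0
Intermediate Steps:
S = 1/44 ≈ 0.022727
a(R) = -1717/44 (a(R) = -2 + (-37 - 1*1/44) = -2 + (-37 - 1/44) = -2 - 1629/44 = -1717/44)
a(224) - 1*7938 = -1717/44 - 1*7938 = -1717/44 - 7938 = -350989/44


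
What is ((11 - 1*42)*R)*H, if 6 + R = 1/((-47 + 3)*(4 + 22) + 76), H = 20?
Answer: 993395/267 ≈ 3720.6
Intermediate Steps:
R = -6409/1068 (R = -6 + 1/((-47 + 3)*(4 + 22) + 76) = -6 + 1/(-44*26 + 76) = -6 + 1/(-1144 + 76) = -6 + 1/(-1068) = -6 - 1/1068 = -6409/1068 ≈ -6.0009)
((11 - 1*42)*R)*H = ((11 - 1*42)*(-6409/1068))*20 = ((11 - 42)*(-6409/1068))*20 = -31*(-6409/1068)*20 = (198679/1068)*20 = 993395/267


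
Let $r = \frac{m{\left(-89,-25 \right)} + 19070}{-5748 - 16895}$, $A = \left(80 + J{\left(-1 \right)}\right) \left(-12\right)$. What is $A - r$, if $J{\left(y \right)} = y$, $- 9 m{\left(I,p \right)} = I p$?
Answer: $- \frac{193020671}{203787} \approx -947.17$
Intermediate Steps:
$m{\left(I,p \right)} = - \frac{I p}{9}$
$A = -948$ ($A = \left(80 - 1\right) \left(-12\right) = 79 \left(-12\right) = -948$)
$r = - \frac{169405}{203787}$ ($r = \frac{\left(- \frac{1}{9}\right) \left(-89\right) \left(-25\right) + 19070}{-5748 - 16895} = \frac{- \frac{2225}{9} + 19070}{-22643} = \frac{169405}{9} \left(- \frac{1}{22643}\right) = - \frac{169405}{203787} \approx -0.83128$)
$A - r = -948 - - \frac{169405}{203787} = -948 + \frac{169405}{203787} = - \frac{193020671}{203787}$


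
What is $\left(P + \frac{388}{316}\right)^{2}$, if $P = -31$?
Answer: $\frac{5531904}{6241} \approx 886.38$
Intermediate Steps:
$\left(P + \frac{388}{316}\right)^{2} = \left(-31 + \frac{388}{316}\right)^{2} = \left(-31 + 388 \cdot \frac{1}{316}\right)^{2} = \left(-31 + \frac{97}{79}\right)^{2} = \left(- \frac{2352}{79}\right)^{2} = \frac{5531904}{6241}$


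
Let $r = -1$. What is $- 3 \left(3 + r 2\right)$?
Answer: $-3$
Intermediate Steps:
$- 3 \left(3 + r 2\right) = - 3 \left(3 - 2\right) = \left(-3\right) 1 = -3$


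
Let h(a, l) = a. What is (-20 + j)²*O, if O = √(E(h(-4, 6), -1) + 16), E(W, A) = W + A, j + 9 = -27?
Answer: 3136*√11 ≈ 10401.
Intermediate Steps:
j = -36 (j = -9 - 27 = -36)
E(W, A) = A + W
O = √11 (O = √((-1 - 4) + 16) = √(-5 + 16) = √11 ≈ 3.3166)
(-20 + j)²*O = (-20 - 36)²*√11 = (-56)²*√11 = 3136*√11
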